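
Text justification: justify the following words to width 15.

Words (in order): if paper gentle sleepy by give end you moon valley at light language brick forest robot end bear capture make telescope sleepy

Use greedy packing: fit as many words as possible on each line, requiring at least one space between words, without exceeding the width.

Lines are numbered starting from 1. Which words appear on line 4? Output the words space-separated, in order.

Line 1: ['if', 'paper', 'gentle'] (min_width=15, slack=0)
Line 2: ['sleepy', 'by', 'give'] (min_width=14, slack=1)
Line 3: ['end', 'you', 'moon'] (min_width=12, slack=3)
Line 4: ['valley', 'at', 'light'] (min_width=15, slack=0)
Line 5: ['language', 'brick'] (min_width=14, slack=1)
Line 6: ['forest', 'robot'] (min_width=12, slack=3)
Line 7: ['end', 'bear'] (min_width=8, slack=7)
Line 8: ['capture', 'make'] (min_width=12, slack=3)
Line 9: ['telescope'] (min_width=9, slack=6)
Line 10: ['sleepy'] (min_width=6, slack=9)

Answer: valley at light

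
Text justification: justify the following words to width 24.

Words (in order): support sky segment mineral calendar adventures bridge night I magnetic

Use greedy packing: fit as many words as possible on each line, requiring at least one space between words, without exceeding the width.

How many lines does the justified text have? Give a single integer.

Line 1: ['support', 'sky', 'segment'] (min_width=19, slack=5)
Line 2: ['mineral', 'calendar'] (min_width=16, slack=8)
Line 3: ['adventures', 'bridge', 'night'] (min_width=23, slack=1)
Line 4: ['I', 'magnetic'] (min_width=10, slack=14)
Total lines: 4

Answer: 4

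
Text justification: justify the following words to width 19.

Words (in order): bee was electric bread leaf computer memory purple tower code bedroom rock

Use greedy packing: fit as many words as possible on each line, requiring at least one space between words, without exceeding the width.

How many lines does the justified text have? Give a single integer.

Answer: 4

Derivation:
Line 1: ['bee', 'was', 'electric'] (min_width=16, slack=3)
Line 2: ['bread', 'leaf', 'computer'] (min_width=19, slack=0)
Line 3: ['memory', 'purple', 'tower'] (min_width=19, slack=0)
Line 4: ['code', 'bedroom', 'rock'] (min_width=17, slack=2)
Total lines: 4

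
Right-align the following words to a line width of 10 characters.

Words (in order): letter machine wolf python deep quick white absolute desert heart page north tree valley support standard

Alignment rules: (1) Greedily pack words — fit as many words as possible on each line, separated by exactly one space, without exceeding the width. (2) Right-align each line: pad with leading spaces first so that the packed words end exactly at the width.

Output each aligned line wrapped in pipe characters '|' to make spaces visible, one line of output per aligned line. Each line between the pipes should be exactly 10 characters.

Answer: |    letter|
|   machine|
|      wolf|
|    python|
|deep quick|
|     white|
|  absolute|
|    desert|
|heart page|
|north tree|
|    valley|
|   support|
|  standard|

Derivation:
Line 1: ['letter'] (min_width=6, slack=4)
Line 2: ['machine'] (min_width=7, slack=3)
Line 3: ['wolf'] (min_width=4, slack=6)
Line 4: ['python'] (min_width=6, slack=4)
Line 5: ['deep', 'quick'] (min_width=10, slack=0)
Line 6: ['white'] (min_width=5, slack=5)
Line 7: ['absolute'] (min_width=8, slack=2)
Line 8: ['desert'] (min_width=6, slack=4)
Line 9: ['heart', 'page'] (min_width=10, slack=0)
Line 10: ['north', 'tree'] (min_width=10, slack=0)
Line 11: ['valley'] (min_width=6, slack=4)
Line 12: ['support'] (min_width=7, slack=3)
Line 13: ['standard'] (min_width=8, slack=2)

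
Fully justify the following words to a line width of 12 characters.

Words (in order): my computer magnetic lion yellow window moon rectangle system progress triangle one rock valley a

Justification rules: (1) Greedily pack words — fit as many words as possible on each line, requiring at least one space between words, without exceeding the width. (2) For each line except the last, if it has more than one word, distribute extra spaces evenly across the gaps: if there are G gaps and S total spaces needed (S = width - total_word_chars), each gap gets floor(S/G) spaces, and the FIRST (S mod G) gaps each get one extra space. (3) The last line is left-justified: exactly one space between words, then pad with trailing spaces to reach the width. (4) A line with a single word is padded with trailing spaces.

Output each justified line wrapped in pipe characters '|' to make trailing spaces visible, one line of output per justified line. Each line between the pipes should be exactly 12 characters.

Line 1: ['my', 'computer'] (min_width=11, slack=1)
Line 2: ['magnetic'] (min_width=8, slack=4)
Line 3: ['lion', 'yellow'] (min_width=11, slack=1)
Line 4: ['window', 'moon'] (min_width=11, slack=1)
Line 5: ['rectangle'] (min_width=9, slack=3)
Line 6: ['system'] (min_width=6, slack=6)
Line 7: ['progress'] (min_width=8, slack=4)
Line 8: ['triangle', 'one'] (min_width=12, slack=0)
Line 9: ['rock', 'valley'] (min_width=11, slack=1)
Line 10: ['a'] (min_width=1, slack=11)

Answer: |my  computer|
|magnetic    |
|lion  yellow|
|window  moon|
|rectangle   |
|system      |
|progress    |
|triangle one|
|rock  valley|
|a           |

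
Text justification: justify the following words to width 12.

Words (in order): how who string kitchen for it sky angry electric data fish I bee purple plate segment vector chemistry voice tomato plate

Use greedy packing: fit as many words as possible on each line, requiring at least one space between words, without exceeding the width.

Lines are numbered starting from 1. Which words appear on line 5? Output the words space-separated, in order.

Line 1: ['how', 'who'] (min_width=7, slack=5)
Line 2: ['string'] (min_width=6, slack=6)
Line 3: ['kitchen', 'for'] (min_width=11, slack=1)
Line 4: ['it', 'sky', 'angry'] (min_width=12, slack=0)
Line 5: ['electric'] (min_width=8, slack=4)
Line 6: ['data', 'fish', 'I'] (min_width=11, slack=1)
Line 7: ['bee', 'purple'] (min_width=10, slack=2)
Line 8: ['plate'] (min_width=5, slack=7)
Line 9: ['segment'] (min_width=7, slack=5)
Line 10: ['vector'] (min_width=6, slack=6)
Line 11: ['chemistry'] (min_width=9, slack=3)
Line 12: ['voice', 'tomato'] (min_width=12, slack=0)
Line 13: ['plate'] (min_width=5, slack=7)

Answer: electric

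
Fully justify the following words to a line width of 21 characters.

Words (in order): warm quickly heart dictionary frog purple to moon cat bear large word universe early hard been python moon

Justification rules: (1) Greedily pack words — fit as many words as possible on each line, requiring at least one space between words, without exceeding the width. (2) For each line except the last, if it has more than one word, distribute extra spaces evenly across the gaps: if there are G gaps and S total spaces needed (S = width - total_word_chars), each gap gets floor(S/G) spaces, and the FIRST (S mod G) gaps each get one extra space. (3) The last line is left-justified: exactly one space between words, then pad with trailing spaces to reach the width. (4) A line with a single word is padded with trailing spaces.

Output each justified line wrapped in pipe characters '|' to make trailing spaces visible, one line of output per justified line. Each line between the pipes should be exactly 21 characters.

Line 1: ['warm', 'quickly', 'heart'] (min_width=18, slack=3)
Line 2: ['dictionary', 'frog'] (min_width=15, slack=6)
Line 3: ['purple', 'to', 'moon', 'cat'] (min_width=18, slack=3)
Line 4: ['bear', 'large', 'word'] (min_width=15, slack=6)
Line 5: ['universe', 'early', 'hard'] (min_width=19, slack=2)
Line 6: ['been', 'python', 'moon'] (min_width=16, slack=5)

Answer: |warm   quickly  heart|
|dictionary       frog|
|purple  to  moon  cat|
|bear    large    word|
|universe  early  hard|
|been python moon     |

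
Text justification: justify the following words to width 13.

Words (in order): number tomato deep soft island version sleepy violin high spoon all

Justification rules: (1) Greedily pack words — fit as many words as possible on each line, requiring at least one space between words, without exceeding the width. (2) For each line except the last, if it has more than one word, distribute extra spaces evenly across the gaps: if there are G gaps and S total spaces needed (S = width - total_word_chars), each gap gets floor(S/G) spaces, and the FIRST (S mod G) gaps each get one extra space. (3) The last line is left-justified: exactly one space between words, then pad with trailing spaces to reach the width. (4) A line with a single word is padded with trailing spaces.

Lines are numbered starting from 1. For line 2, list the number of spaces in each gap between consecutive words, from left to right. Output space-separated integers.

Answer: 5

Derivation:
Line 1: ['number', 'tomato'] (min_width=13, slack=0)
Line 2: ['deep', 'soft'] (min_width=9, slack=4)
Line 3: ['island'] (min_width=6, slack=7)
Line 4: ['version'] (min_width=7, slack=6)
Line 5: ['sleepy', 'violin'] (min_width=13, slack=0)
Line 6: ['high', 'spoon'] (min_width=10, slack=3)
Line 7: ['all'] (min_width=3, slack=10)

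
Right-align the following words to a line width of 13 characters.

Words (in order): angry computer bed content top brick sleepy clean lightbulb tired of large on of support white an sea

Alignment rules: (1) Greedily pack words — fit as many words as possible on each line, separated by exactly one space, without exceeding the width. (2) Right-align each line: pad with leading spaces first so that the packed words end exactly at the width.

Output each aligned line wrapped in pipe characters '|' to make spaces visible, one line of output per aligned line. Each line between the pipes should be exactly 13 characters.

Line 1: ['angry'] (min_width=5, slack=8)
Line 2: ['computer', 'bed'] (min_width=12, slack=1)
Line 3: ['content', 'top'] (min_width=11, slack=2)
Line 4: ['brick', 'sleepy'] (min_width=12, slack=1)
Line 5: ['clean'] (min_width=5, slack=8)
Line 6: ['lightbulb'] (min_width=9, slack=4)
Line 7: ['tired', 'of'] (min_width=8, slack=5)
Line 8: ['large', 'on', 'of'] (min_width=11, slack=2)
Line 9: ['support', 'white'] (min_width=13, slack=0)
Line 10: ['an', 'sea'] (min_width=6, slack=7)

Answer: |        angry|
| computer bed|
|  content top|
| brick sleepy|
|        clean|
|    lightbulb|
|     tired of|
|  large on of|
|support white|
|       an sea|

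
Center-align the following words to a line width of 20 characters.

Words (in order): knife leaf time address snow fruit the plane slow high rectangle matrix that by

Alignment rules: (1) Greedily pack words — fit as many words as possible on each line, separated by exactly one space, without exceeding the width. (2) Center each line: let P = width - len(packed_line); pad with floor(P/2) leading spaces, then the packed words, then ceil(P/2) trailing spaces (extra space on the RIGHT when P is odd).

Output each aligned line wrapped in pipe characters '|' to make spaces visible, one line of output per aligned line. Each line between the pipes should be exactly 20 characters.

Answer: |  knife leaf time   |
| address snow fruit |
|the plane slow high |
|  rectangle matrix  |
|      that by       |

Derivation:
Line 1: ['knife', 'leaf', 'time'] (min_width=15, slack=5)
Line 2: ['address', 'snow', 'fruit'] (min_width=18, slack=2)
Line 3: ['the', 'plane', 'slow', 'high'] (min_width=19, slack=1)
Line 4: ['rectangle', 'matrix'] (min_width=16, slack=4)
Line 5: ['that', 'by'] (min_width=7, slack=13)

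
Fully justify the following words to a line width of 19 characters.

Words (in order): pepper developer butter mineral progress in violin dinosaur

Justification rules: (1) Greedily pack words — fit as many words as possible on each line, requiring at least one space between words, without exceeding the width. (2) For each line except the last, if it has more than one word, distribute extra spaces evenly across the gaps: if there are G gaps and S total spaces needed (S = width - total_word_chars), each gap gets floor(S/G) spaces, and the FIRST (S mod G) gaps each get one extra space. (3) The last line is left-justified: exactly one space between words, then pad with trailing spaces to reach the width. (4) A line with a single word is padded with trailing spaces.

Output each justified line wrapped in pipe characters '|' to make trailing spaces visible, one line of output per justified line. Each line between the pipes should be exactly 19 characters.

Line 1: ['pepper', 'developer'] (min_width=16, slack=3)
Line 2: ['butter', 'mineral'] (min_width=14, slack=5)
Line 3: ['progress', 'in', 'violin'] (min_width=18, slack=1)
Line 4: ['dinosaur'] (min_width=8, slack=11)

Answer: |pepper    developer|
|butter      mineral|
|progress  in violin|
|dinosaur           |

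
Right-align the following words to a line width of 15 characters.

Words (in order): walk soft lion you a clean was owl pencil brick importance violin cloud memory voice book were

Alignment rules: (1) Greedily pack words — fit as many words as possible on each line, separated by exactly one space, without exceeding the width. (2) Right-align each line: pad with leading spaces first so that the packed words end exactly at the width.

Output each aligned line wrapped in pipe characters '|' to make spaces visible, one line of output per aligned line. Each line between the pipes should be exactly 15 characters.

Line 1: ['walk', 'soft', 'lion'] (min_width=14, slack=1)
Line 2: ['you', 'a', 'clean', 'was'] (min_width=15, slack=0)
Line 3: ['owl', 'pencil'] (min_width=10, slack=5)
Line 4: ['brick'] (min_width=5, slack=10)
Line 5: ['importance'] (min_width=10, slack=5)
Line 6: ['violin', 'cloud'] (min_width=12, slack=3)
Line 7: ['memory', 'voice'] (min_width=12, slack=3)
Line 8: ['book', 'were'] (min_width=9, slack=6)

Answer: | walk soft lion|
|you a clean was|
|     owl pencil|
|          brick|
|     importance|
|   violin cloud|
|   memory voice|
|      book were|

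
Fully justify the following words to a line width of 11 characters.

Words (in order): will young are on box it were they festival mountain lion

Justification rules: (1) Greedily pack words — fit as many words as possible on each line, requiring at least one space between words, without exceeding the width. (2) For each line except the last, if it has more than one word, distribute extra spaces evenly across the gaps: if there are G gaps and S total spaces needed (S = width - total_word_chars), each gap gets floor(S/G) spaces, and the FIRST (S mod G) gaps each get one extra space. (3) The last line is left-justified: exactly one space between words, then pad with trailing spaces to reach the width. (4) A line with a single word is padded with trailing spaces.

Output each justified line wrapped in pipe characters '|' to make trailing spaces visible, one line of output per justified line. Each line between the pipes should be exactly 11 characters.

Line 1: ['will', 'young'] (min_width=10, slack=1)
Line 2: ['are', 'on', 'box'] (min_width=10, slack=1)
Line 3: ['it', 'were'] (min_width=7, slack=4)
Line 4: ['they'] (min_width=4, slack=7)
Line 5: ['festival'] (min_width=8, slack=3)
Line 6: ['mountain'] (min_width=8, slack=3)
Line 7: ['lion'] (min_width=4, slack=7)

Answer: |will  young|
|are  on box|
|it     were|
|they       |
|festival   |
|mountain   |
|lion       |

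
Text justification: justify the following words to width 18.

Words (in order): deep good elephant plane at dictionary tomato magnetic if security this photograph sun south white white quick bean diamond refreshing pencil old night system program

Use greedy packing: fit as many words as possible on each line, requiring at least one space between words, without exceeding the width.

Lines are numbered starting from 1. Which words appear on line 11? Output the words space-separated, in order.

Line 1: ['deep', 'good', 'elephant'] (min_width=18, slack=0)
Line 2: ['plane', 'at'] (min_width=8, slack=10)
Line 3: ['dictionary', 'tomato'] (min_width=17, slack=1)
Line 4: ['magnetic', 'if'] (min_width=11, slack=7)
Line 5: ['security', 'this'] (min_width=13, slack=5)
Line 6: ['photograph', 'sun'] (min_width=14, slack=4)
Line 7: ['south', 'white', 'white'] (min_width=17, slack=1)
Line 8: ['quick', 'bean', 'diamond'] (min_width=18, slack=0)
Line 9: ['refreshing', 'pencil'] (min_width=17, slack=1)
Line 10: ['old', 'night', 'system'] (min_width=16, slack=2)
Line 11: ['program'] (min_width=7, slack=11)

Answer: program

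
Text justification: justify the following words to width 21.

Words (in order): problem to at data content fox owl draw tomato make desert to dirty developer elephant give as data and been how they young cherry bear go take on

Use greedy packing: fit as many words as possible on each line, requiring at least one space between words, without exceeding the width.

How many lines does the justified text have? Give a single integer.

Line 1: ['problem', 'to', 'at', 'data'] (min_width=18, slack=3)
Line 2: ['content', 'fox', 'owl', 'draw'] (min_width=20, slack=1)
Line 3: ['tomato', 'make', 'desert', 'to'] (min_width=21, slack=0)
Line 4: ['dirty', 'developer'] (min_width=15, slack=6)
Line 5: ['elephant', 'give', 'as', 'data'] (min_width=21, slack=0)
Line 6: ['and', 'been', 'how', 'they'] (min_width=17, slack=4)
Line 7: ['young', 'cherry', 'bear', 'go'] (min_width=20, slack=1)
Line 8: ['take', 'on'] (min_width=7, slack=14)
Total lines: 8

Answer: 8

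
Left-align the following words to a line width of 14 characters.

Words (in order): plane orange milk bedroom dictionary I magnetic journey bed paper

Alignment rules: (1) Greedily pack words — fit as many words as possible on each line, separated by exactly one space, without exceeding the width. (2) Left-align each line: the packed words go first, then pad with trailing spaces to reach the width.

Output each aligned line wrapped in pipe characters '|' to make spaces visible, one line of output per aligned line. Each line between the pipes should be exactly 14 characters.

Line 1: ['plane', 'orange'] (min_width=12, slack=2)
Line 2: ['milk', 'bedroom'] (min_width=12, slack=2)
Line 3: ['dictionary', 'I'] (min_width=12, slack=2)
Line 4: ['magnetic'] (min_width=8, slack=6)
Line 5: ['journey', 'bed'] (min_width=11, slack=3)
Line 6: ['paper'] (min_width=5, slack=9)

Answer: |plane orange  |
|milk bedroom  |
|dictionary I  |
|magnetic      |
|journey bed   |
|paper         |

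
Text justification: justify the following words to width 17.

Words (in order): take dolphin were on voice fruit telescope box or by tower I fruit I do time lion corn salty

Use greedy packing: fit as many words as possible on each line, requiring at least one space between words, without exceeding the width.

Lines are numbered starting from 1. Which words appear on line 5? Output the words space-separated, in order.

Line 1: ['take', 'dolphin', 'were'] (min_width=17, slack=0)
Line 2: ['on', 'voice', 'fruit'] (min_width=14, slack=3)
Line 3: ['telescope', 'box', 'or'] (min_width=16, slack=1)
Line 4: ['by', 'tower', 'I', 'fruit'] (min_width=16, slack=1)
Line 5: ['I', 'do', 'time', 'lion'] (min_width=14, slack=3)
Line 6: ['corn', 'salty'] (min_width=10, slack=7)

Answer: I do time lion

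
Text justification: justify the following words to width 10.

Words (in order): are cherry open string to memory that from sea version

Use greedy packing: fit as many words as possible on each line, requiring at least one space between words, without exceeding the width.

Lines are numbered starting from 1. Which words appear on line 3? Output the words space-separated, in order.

Line 1: ['are', 'cherry'] (min_width=10, slack=0)
Line 2: ['open'] (min_width=4, slack=6)
Line 3: ['string', 'to'] (min_width=9, slack=1)
Line 4: ['memory'] (min_width=6, slack=4)
Line 5: ['that', 'from'] (min_width=9, slack=1)
Line 6: ['sea'] (min_width=3, slack=7)
Line 7: ['version'] (min_width=7, slack=3)

Answer: string to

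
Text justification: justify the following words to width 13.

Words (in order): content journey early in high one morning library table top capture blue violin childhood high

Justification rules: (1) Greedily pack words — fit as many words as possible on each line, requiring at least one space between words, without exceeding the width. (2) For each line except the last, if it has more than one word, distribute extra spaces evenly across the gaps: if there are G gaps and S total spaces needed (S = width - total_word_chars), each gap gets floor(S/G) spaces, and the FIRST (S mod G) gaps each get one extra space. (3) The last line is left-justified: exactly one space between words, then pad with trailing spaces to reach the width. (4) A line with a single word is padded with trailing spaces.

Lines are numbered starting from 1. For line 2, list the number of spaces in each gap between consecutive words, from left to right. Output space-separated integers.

Answer: 1

Derivation:
Line 1: ['content'] (min_width=7, slack=6)
Line 2: ['journey', 'early'] (min_width=13, slack=0)
Line 3: ['in', 'high', 'one'] (min_width=11, slack=2)
Line 4: ['morning'] (min_width=7, slack=6)
Line 5: ['library', 'table'] (min_width=13, slack=0)
Line 6: ['top', 'capture'] (min_width=11, slack=2)
Line 7: ['blue', 'violin'] (min_width=11, slack=2)
Line 8: ['childhood'] (min_width=9, slack=4)
Line 9: ['high'] (min_width=4, slack=9)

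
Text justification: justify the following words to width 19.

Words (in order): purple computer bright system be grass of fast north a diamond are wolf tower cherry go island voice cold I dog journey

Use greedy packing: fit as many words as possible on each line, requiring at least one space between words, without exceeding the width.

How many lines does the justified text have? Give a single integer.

Line 1: ['purple', 'computer'] (min_width=15, slack=4)
Line 2: ['bright', 'system', 'be'] (min_width=16, slack=3)
Line 3: ['grass', 'of', 'fast', 'north'] (min_width=19, slack=0)
Line 4: ['a', 'diamond', 'are', 'wolf'] (min_width=18, slack=1)
Line 5: ['tower', 'cherry', 'go'] (min_width=15, slack=4)
Line 6: ['island', 'voice', 'cold', 'I'] (min_width=19, slack=0)
Line 7: ['dog', 'journey'] (min_width=11, slack=8)
Total lines: 7

Answer: 7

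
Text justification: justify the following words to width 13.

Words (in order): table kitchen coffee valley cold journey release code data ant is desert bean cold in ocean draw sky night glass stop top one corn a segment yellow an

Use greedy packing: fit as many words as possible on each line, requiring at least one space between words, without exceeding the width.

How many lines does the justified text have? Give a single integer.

Line 1: ['table', 'kitchen'] (min_width=13, slack=0)
Line 2: ['coffee', 'valley'] (min_width=13, slack=0)
Line 3: ['cold', 'journey'] (min_width=12, slack=1)
Line 4: ['release', 'code'] (min_width=12, slack=1)
Line 5: ['data', 'ant', 'is'] (min_width=11, slack=2)
Line 6: ['desert', 'bean'] (min_width=11, slack=2)
Line 7: ['cold', 'in', 'ocean'] (min_width=13, slack=0)
Line 8: ['draw', 'sky'] (min_width=8, slack=5)
Line 9: ['night', 'glass'] (min_width=11, slack=2)
Line 10: ['stop', 'top', 'one'] (min_width=12, slack=1)
Line 11: ['corn', 'a'] (min_width=6, slack=7)
Line 12: ['segment'] (min_width=7, slack=6)
Line 13: ['yellow', 'an'] (min_width=9, slack=4)
Total lines: 13

Answer: 13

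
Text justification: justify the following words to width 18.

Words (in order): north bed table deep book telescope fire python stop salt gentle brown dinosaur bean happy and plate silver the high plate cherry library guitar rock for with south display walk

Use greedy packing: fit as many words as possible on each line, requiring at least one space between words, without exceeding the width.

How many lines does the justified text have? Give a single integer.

Answer: 12

Derivation:
Line 1: ['north', 'bed', 'table'] (min_width=15, slack=3)
Line 2: ['deep', 'book'] (min_width=9, slack=9)
Line 3: ['telescope', 'fire'] (min_width=14, slack=4)
Line 4: ['python', 'stop', 'salt'] (min_width=16, slack=2)
Line 5: ['gentle', 'brown'] (min_width=12, slack=6)
Line 6: ['dinosaur', 'bean'] (min_width=13, slack=5)
Line 7: ['happy', 'and', 'plate'] (min_width=15, slack=3)
Line 8: ['silver', 'the', 'high'] (min_width=15, slack=3)
Line 9: ['plate', 'cherry'] (min_width=12, slack=6)
Line 10: ['library', 'guitar'] (min_width=14, slack=4)
Line 11: ['rock', 'for', 'with'] (min_width=13, slack=5)
Line 12: ['south', 'display', 'walk'] (min_width=18, slack=0)
Total lines: 12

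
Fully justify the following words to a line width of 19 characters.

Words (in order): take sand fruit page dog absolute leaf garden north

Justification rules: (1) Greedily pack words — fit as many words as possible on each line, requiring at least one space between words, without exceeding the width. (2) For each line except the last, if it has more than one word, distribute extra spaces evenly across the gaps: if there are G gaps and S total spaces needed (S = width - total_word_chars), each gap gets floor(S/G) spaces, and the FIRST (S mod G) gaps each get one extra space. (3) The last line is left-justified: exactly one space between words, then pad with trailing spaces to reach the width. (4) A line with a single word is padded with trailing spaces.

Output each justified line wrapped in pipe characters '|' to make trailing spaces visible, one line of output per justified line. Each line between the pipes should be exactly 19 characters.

Answer: |take   sand   fruit|
|page  dog  absolute|
|leaf garden north  |

Derivation:
Line 1: ['take', 'sand', 'fruit'] (min_width=15, slack=4)
Line 2: ['page', 'dog', 'absolute'] (min_width=17, slack=2)
Line 3: ['leaf', 'garden', 'north'] (min_width=17, slack=2)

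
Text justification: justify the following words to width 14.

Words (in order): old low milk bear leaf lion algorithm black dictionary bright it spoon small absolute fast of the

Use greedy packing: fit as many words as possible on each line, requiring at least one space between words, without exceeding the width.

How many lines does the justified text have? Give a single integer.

Answer: 9

Derivation:
Line 1: ['old', 'low', 'milk'] (min_width=12, slack=2)
Line 2: ['bear', 'leaf', 'lion'] (min_width=14, slack=0)
Line 3: ['algorithm'] (min_width=9, slack=5)
Line 4: ['black'] (min_width=5, slack=9)
Line 5: ['dictionary'] (min_width=10, slack=4)
Line 6: ['bright', 'it'] (min_width=9, slack=5)
Line 7: ['spoon', 'small'] (min_width=11, slack=3)
Line 8: ['absolute', 'fast'] (min_width=13, slack=1)
Line 9: ['of', 'the'] (min_width=6, slack=8)
Total lines: 9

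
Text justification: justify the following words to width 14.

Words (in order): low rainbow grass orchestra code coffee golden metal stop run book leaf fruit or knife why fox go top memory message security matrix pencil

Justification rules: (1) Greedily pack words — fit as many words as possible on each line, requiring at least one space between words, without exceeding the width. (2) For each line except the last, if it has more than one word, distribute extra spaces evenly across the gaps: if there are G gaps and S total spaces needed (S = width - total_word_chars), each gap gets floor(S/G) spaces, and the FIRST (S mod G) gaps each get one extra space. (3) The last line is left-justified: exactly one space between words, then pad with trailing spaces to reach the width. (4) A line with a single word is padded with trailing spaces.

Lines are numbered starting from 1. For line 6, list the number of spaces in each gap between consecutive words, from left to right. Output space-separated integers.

Line 1: ['low', 'rainbow'] (min_width=11, slack=3)
Line 2: ['grass'] (min_width=5, slack=9)
Line 3: ['orchestra', 'code'] (min_width=14, slack=0)
Line 4: ['coffee', 'golden'] (min_width=13, slack=1)
Line 5: ['metal', 'stop', 'run'] (min_width=14, slack=0)
Line 6: ['book', 'leaf'] (min_width=9, slack=5)
Line 7: ['fruit', 'or', 'knife'] (min_width=14, slack=0)
Line 8: ['why', 'fox', 'go', 'top'] (min_width=14, slack=0)
Line 9: ['memory', 'message'] (min_width=14, slack=0)
Line 10: ['security'] (min_width=8, slack=6)
Line 11: ['matrix', 'pencil'] (min_width=13, slack=1)

Answer: 6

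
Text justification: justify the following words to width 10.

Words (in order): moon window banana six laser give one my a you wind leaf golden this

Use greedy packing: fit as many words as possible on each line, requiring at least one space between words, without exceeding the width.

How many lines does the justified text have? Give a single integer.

Answer: 9

Derivation:
Line 1: ['moon'] (min_width=4, slack=6)
Line 2: ['window'] (min_width=6, slack=4)
Line 3: ['banana', 'six'] (min_width=10, slack=0)
Line 4: ['laser', 'give'] (min_width=10, slack=0)
Line 5: ['one', 'my', 'a'] (min_width=8, slack=2)
Line 6: ['you', 'wind'] (min_width=8, slack=2)
Line 7: ['leaf'] (min_width=4, slack=6)
Line 8: ['golden'] (min_width=6, slack=4)
Line 9: ['this'] (min_width=4, slack=6)
Total lines: 9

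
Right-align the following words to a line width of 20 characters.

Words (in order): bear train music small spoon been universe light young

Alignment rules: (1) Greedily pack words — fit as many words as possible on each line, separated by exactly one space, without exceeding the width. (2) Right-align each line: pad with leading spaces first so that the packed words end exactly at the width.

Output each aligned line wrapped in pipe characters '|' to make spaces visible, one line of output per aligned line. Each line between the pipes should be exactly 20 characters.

Answer: |    bear train music|
|    small spoon been|
|universe light young|

Derivation:
Line 1: ['bear', 'train', 'music'] (min_width=16, slack=4)
Line 2: ['small', 'spoon', 'been'] (min_width=16, slack=4)
Line 3: ['universe', 'light', 'young'] (min_width=20, slack=0)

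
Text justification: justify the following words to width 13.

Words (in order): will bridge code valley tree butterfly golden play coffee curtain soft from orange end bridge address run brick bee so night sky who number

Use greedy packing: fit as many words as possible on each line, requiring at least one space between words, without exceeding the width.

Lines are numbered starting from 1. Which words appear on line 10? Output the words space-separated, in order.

Answer: address run

Derivation:
Line 1: ['will', 'bridge'] (min_width=11, slack=2)
Line 2: ['code', 'valley'] (min_width=11, slack=2)
Line 3: ['tree'] (min_width=4, slack=9)
Line 4: ['butterfly'] (min_width=9, slack=4)
Line 5: ['golden', 'play'] (min_width=11, slack=2)
Line 6: ['coffee'] (min_width=6, slack=7)
Line 7: ['curtain', 'soft'] (min_width=12, slack=1)
Line 8: ['from', 'orange'] (min_width=11, slack=2)
Line 9: ['end', 'bridge'] (min_width=10, slack=3)
Line 10: ['address', 'run'] (min_width=11, slack=2)
Line 11: ['brick', 'bee', 'so'] (min_width=12, slack=1)
Line 12: ['night', 'sky', 'who'] (min_width=13, slack=0)
Line 13: ['number'] (min_width=6, slack=7)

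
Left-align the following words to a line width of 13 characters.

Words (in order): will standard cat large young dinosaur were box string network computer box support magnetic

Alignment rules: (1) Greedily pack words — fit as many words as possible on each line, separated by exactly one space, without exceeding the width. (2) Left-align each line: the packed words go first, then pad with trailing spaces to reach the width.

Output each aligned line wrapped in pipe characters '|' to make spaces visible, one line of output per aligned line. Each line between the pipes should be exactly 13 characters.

Answer: |will standard|
|cat large    |
|young        |
|dinosaur were|
|box string   |
|network      |
|computer box |
|support      |
|magnetic     |

Derivation:
Line 1: ['will', 'standard'] (min_width=13, slack=0)
Line 2: ['cat', 'large'] (min_width=9, slack=4)
Line 3: ['young'] (min_width=5, slack=8)
Line 4: ['dinosaur', 'were'] (min_width=13, slack=0)
Line 5: ['box', 'string'] (min_width=10, slack=3)
Line 6: ['network'] (min_width=7, slack=6)
Line 7: ['computer', 'box'] (min_width=12, slack=1)
Line 8: ['support'] (min_width=7, slack=6)
Line 9: ['magnetic'] (min_width=8, slack=5)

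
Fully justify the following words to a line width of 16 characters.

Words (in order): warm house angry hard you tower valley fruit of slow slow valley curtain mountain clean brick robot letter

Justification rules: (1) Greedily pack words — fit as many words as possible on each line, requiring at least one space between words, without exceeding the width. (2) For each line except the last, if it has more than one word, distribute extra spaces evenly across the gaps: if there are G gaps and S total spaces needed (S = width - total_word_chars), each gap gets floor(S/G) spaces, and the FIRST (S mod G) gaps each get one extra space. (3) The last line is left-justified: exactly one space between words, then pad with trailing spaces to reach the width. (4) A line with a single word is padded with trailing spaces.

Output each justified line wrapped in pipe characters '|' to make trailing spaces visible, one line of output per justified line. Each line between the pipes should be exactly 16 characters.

Line 1: ['warm', 'house', 'angry'] (min_width=16, slack=0)
Line 2: ['hard', 'you', 'tower'] (min_width=14, slack=2)
Line 3: ['valley', 'fruit', 'of'] (min_width=15, slack=1)
Line 4: ['slow', 'slow', 'valley'] (min_width=16, slack=0)
Line 5: ['curtain', 'mountain'] (min_width=16, slack=0)
Line 6: ['clean', 'brick'] (min_width=11, slack=5)
Line 7: ['robot', 'letter'] (min_width=12, slack=4)

Answer: |warm house angry|
|hard  you  tower|
|valley  fruit of|
|slow slow valley|
|curtain mountain|
|clean      brick|
|robot letter    |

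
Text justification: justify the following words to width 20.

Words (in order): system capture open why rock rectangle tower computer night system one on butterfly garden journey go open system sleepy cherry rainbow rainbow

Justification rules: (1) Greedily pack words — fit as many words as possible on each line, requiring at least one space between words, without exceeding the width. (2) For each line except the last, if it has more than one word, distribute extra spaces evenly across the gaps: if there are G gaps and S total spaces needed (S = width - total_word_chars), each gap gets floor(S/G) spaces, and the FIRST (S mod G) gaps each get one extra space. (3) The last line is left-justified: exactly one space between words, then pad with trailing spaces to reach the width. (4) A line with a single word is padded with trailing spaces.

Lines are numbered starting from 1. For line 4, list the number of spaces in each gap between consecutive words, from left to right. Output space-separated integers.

Answer: 5 4

Derivation:
Line 1: ['system', 'capture', 'open'] (min_width=19, slack=1)
Line 2: ['why', 'rock', 'rectangle'] (min_width=18, slack=2)
Line 3: ['tower', 'computer', 'night'] (min_width=20, slack=0)
Line 4: ['system', 'one', 'on'] (min_width=13, slack=7)
Line 5: ['butterfly', 'garden'] (min_width=16, slack=4)
Line 6: ['journey', 'go', 'open'] (min_width=15, slack=5)
Line 7: ['system', 'sleepy', 'cherry'] (min_width=20, slack=0)
Line 8: ['rainbow', 'rainbow'] (min_width=15, slack=5)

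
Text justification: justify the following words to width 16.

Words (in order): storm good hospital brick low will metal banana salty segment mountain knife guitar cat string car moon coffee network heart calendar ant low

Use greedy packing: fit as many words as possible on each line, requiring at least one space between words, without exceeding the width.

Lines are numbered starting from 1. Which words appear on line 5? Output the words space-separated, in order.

Line 1: ['storm', 'good'] (min_width=10, slack=6)
Line 2: ['hospital', 'brick'] (min_width=14, slack=2)
Line 3: ['low', 'will', 'metal'] (min_width=14, slack=2)
Line 4: ['banana', 'salty'] (min_width=12, slack=4)
Line 5: ['segment', 'mountain'] (min_width=16, slack=0)
Line 6: ['knife', 'guitar', 'cat'] (min_width=16, slack=0)
Line 7: ['string', 'car', 'moon'] (min_width=15, slack=1)
Line 8: ['coffee', 'network'] (min_width=14, slack=2)
Line 9: ['heart', 'calendar'] (min_width=14, slack=2)
Line 10: ['ant', 'low'] (min_width=7, slack=9)

Answer: segment mountain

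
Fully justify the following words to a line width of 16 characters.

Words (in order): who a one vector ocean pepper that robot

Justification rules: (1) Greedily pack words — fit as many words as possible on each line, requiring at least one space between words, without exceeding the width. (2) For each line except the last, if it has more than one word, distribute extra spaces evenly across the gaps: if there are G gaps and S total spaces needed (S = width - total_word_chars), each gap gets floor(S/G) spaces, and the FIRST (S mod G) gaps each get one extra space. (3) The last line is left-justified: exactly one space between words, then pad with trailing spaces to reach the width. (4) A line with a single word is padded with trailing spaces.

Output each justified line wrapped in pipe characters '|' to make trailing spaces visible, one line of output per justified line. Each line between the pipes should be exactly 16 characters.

Answer: |who a one vector|
|ocean     pepper|
|that robot      |

Derivation:
Line 1: ['who', 'a', 'one', 'vector'] (min_width=16, slack=0)
Line 2: ['ocean', 'pepper'] (min_width=12, slack=4)
Line 3: ['that', 'robot'] (min_width=10, slack=6)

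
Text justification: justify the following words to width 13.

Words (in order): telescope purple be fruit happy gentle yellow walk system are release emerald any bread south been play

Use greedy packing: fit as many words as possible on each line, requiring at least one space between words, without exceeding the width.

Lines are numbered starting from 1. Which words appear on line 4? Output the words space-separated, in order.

Line 1: ['telescope'] (min_width=9, slack=4)
Line 2: ['purple', 'be'] (min_width=9, slack=4)
Line 3: ['fruit', 'happy'] (min_width=11, slack=2)
Line 4: ['gentle', 'yellow'] (min_width=13, slack=0)
Line 5: ['walk', 'system'] (min_width=11, slack=2)
Line 6: ['are', 'release'] (min_width=11, slack=2)
Line 7: ['emerald', 'any'] (min_width=11, slack=2)
Line 8: ['bread', 'south'] (min_width=11, slack=2)
Line 9: ['been', 'play'] (min_width=9, slack=4)

Answer: gentle yellow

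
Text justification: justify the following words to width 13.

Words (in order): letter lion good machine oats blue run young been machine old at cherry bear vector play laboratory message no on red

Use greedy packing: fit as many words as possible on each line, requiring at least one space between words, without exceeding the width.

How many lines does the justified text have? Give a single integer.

Answer: 11

Derivation:
Line 1: ['letter', 'lion'] (min_width=11, slack=2)
Line 2: ['good', 'machine'] (min_width=12, slack=1)
Line 3: ['oats', 'blue', 'run'] (min_width=13, slack=0)
Line 4: ['young', 'been'] (min_width=10, slack=3)
Line 5: ['machine', 'old'] (min_width=11, slack=2)
Line 6: ['at', 'cherry'] (min_width=9, slack=4)
Line 7: ['bear', 'vector'] (min_width=11, slack=2)
Line 8: ['play'] (min_width=4, slack=9)
Line 9: ['laboratory'] (min_width=10, slack=3)
Line 10: ['message', 'no', 'on'] (min_width=13, slack=0)
Line 11: ['red'] (min_width=3, slack=10)
Total lines: 11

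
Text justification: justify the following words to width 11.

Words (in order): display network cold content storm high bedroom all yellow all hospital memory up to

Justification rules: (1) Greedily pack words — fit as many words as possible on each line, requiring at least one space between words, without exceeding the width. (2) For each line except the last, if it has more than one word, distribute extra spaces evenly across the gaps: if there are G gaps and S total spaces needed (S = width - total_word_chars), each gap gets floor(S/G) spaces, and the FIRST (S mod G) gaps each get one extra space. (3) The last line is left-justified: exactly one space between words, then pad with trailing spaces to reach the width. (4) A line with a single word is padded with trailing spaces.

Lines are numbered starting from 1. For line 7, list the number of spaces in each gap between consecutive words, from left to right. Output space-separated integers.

Answer: 2

Derivation:
Line 1: ['display'] (min_width=7, slack=4)
Line 2: ['network'] (min_width=7, slack=4)
Line 3: ['cold'] (min_width=4, slack=7)
Line 4: ['content'] (min_width=7, slack=4)
Line 5: ['storm', 'high'] (min_width=10, slack=1)
Line 6: ['bedroom', 'all'] (min_width=11, slack=0)
Line 7: ['yellow', 'all'] (min_width=10, slack=1)
Line 8: ['hospital'] (min_width=8, slack=3)
Line 9: ['memory', 'up'] (min_width=9, slack=2)
Line 10: ['to'] (min_width=2, slack=9)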